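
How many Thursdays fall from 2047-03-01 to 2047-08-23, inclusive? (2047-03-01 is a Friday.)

25

2047-03-01 is a Friday; the first Thursday on or after it is 2047-03-07 (6 days later).
From 2047-03-07 to 2047-08-23: 24 + 30 + 31 + 30 + 31 + 23 = 169 days (rest of March, April, May, June, July, August).
169 ÷ 7 = 24 full weeks with remainder 1, so 24 more Thursdays after the first → 25.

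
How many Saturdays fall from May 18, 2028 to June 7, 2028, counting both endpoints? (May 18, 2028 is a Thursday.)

May 18, 2028 is a Thursday; the first Saturday on or after it is May 20, 2028 (2 days later).
From May 20, 2028 to June 7, 2028: 11 + 7 = 18 days (rest of May, June).
18 ÷ 7 = 2 full weeks with remainder 4, so 2 more Saturdays after the first → 3.

3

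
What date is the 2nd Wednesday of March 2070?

12 March 2070

The first Wednesday of March 2070 is March 5.
The 2nd Wednesday is 1 weeks later: 5 + 7 = 12.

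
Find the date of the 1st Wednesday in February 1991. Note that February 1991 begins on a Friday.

6 February 1991

February 1991 begins on a Friday, so the first Wednesday is February 6 (5 days later).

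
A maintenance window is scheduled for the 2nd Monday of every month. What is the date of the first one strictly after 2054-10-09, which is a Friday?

October 2054 starts on a Thursday; its first Monday is the 5th, so the 2nd Monday is the 12th — 2054-10-12.
2054-10-12 is after 2054-10-09, so that is the next one.

2054-10-12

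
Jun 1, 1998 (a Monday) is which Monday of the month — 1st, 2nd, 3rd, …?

Day 1 falls in week ⌈1/7⌉ of the month.
Days 1–7 hold the 1st Monday, 8–14 the 2nd, 15–21 the 3rd, 22–28 the 4th, 29–31 the 5th.
1 is in the range for the 1st.

1st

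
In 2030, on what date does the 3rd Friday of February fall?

February 15, 2030

The first Friday of February 2030 is February 1.
The 3rd Friday is 2 weeks later: 1 + 14 = 15.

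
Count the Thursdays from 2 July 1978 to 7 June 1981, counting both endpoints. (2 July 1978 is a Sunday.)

2 July 1978 is a Sunday; the first Thursday on or after it is 6 July 1978 (4 days later).
From 6 July 1978 to 7 June 1981: 178 + 365 + 366 + 158 = 1067 days (rest of 1978, 1979, 1980, to 7 June 1981 in 1981).
1067 ÷ 7 = 152 full weeks with remainder 3, so 152 more Thursdays after the first → 153.

153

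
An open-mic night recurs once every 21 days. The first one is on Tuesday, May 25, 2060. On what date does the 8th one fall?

October 19, 2060

The 8th occurrence is 7 intervals after the first: 7 × 21 = 147 days after May 25, 2060.
May has 31 days — 6 days to the end of May leaves 141.
June has 30 days (111 left).
July has 31 days (80 left).
August has 31 days (49 left).
September has 30 days (19 left).
19 days into October → October 19, 2060.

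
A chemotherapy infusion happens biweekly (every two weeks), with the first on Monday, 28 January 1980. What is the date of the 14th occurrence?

The 14th occurrence is 13 intervals after the first: 13 × 14 = 182 days after 28 January 1980.
January has 31 days — 3 days to the end of January leaves 179.
February has 29 days (150 left).
March has 31 days (119 left).
April has 30 days (89 left).
May has 31 days (58 left).
June has 30 days (28 left).
28 days into July → 28 July 1980.

28 July 1980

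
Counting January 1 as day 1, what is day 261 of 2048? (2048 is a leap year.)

January has 31 days (261 − 31 = 230 remain).
February has 29 days (230 − 29 = 201 remain).
March has 31 days (201 − 31 = 170 remain).
April has 30 days (170 − 30 = 140 remain).
May has 31 days (140 − 31 = 109 remain).
June has 30 days (109 − 30 = 79 remain).
July has 31 days (79 − 31 = 48 remain).
August has 31 days (48 − 31 = 17 remain).
17 into September → September 17.

17 September 2048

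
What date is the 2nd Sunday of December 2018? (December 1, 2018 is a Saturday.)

9 December 2018

December 2018 begins on a Saturday, so the first Sunday is December 2 (1 day later).
The 2nd Sunday is 1 weeks later: 2 + 7 = 9.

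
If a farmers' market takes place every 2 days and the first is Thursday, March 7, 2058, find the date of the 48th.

The 48th occurrence is 47 intervals after the first: 47 × 2 = 94 days after March 7, 2058.
March has 31 days — 24 days to the end of March leaves 70.
April has 30 days (40 left).
May has 31 days (9 left).
9 days into June → June 9, 2058.

June 9, 2058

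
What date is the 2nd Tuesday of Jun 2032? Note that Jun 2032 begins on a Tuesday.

Jun 8, 2032

Jun 2032 begins on a Tuesday, so the first Tuesday is Jun 1.
The 2nd Tuesday is 1 weeks later: 1 + 7 = 8.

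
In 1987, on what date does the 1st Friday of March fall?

March 1987 begins on a Sunday, so the first Friday is March 6 (5 days later).

6 March 1987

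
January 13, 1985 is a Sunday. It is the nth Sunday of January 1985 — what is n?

Day 13 falls in week ⌈13/7⌉ of the month.
Days 1–7 hold the 1st Sunday, 8–14 the 2nd, 15–21 the 3rd, 22–28 the 4th, 29–31 the 5th.
13 is in the range for the 2nd.

2nd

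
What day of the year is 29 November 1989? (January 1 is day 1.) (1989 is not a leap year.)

333

Days in months before November: 31 + 28 + 31 + 30 + 31 + 30 + 31 + 31 + 30 + 31 = 304.
Plus 29 days into November → day 333.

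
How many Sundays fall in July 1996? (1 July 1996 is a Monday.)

4

1 July 1996 is a Monday; the first Sunday on or after it is 7 July 1996 (6 days later).
From 7 July 1996 to 31 July 1996 is 31 − 7 = 24 days.
24 ÷ 7 = 3 full weeks with remainder 3, so 3 more Sundays after the first → 4.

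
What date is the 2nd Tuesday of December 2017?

The first Tuesday of December 2017 is December 5.
The 2nd Tuesday is 1 weeks later: 5 + 7 = 12.

2017-12-12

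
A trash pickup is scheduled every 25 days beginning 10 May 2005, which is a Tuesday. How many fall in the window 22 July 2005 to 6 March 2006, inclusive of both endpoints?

10

Occurrences land 25·i days after 10 May 2005 for i = 0, 1, 2, …
22 July 2005 is 73 days after the start; 73 ÷ 25 = 2 remainder 23; since the remainder is 23, round up to i = 3. First occurrence in the window: #4 on 24 July 2005 (3×25 = 75 days in).
6 March 2006 is 300 days after the start; 300 ÷ 25 = 12 remainder 0. Last occurrence in the window: #13 on 6 March 2006.
Occurrences #4 through #13: 10 in total.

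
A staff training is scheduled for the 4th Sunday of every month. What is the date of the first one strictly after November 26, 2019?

November 2019 starts on a Friday; its first Sunday is the 3rd, so the 4th Sunday is the 24th — November 24, 2019.
That is not after November 26, 2019, so look at December 2019.
December 2019 starts on a Sunday; its first Sunday is the 1st, so the 4th Sunday is the 22nd — December 22, 2019.

December 22, 2019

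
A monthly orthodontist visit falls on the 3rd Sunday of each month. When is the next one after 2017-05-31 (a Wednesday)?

2017-06-18

May 2017 starts on a Monday; its first Sunday is the 7th, so the 3rd Sunday is the 21st — 2017-05-21.
That is not after 2017-05-31, so look at June 2017.
June 2017 starts on a Thursday; its first Sunday is the 4th, so the 3rd Sunday is the 18th — 2017-06-18.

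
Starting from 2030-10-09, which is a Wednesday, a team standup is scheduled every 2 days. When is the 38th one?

2030-12-22

The 38th occurrence is 37 intervals after the first: 37 × 2 = 74 days after 2030-10-09.
October has 31 days — 22 days to the end of October leaves 52.
November has 30 days (22 left).
22 days into December → 2030-12-22.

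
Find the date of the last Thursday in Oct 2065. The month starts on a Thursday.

Oct 29, 2065

Oct 2065 begins on a Thursday, so the first Thursday is Oct 1.
Oct 2065 has 31 days. Adding weeks: 1, 8, 15, 22, 29 — the last one ≤ 31 is the 29th.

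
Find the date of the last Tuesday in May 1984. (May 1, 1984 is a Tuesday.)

May 1984 begins on a Tuesday, so the first Tuesday is May 1.
May 1984 has 31 days. Adding weeks: 1, 8, 15, 22, 29 — the last one ≤ 31 is the 29th.

May 29, 1984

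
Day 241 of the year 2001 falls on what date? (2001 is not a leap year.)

29 August 2001

January has 31 days (241 − 31 = 210 remain).
February has 28 days (210 − 28 = 182 remain).
March has 31 days (182 − 31 = 151 remain).
April has 30 days (151 − 30 = 121 remain).
May has 31 days (121 − 31 = 90 remain).
June has 30 days (90 − 30 = 60 remain).
July has 31 days (60 − 31 = 29 remain).
29 into August → August 29.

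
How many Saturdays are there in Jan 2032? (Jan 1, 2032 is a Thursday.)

Jan 1, 2032 is a Thursday; the first Saturday on or after it is Jan 3, 2032 (2 days later).
From Jan 3, 2032 to Jan 31, 2032 is 31 − 3 = 28 days.
28 ÷ 7 = 4 full weeks with remainder 0, so 4 more Saturdays after the first → 5.

5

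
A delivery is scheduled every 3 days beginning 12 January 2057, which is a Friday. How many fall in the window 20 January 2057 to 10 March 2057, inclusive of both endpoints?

17

Occurrences land 3·i days after 12 January 2057 for i = 0, 1, 2, …
20 January 2057 is 8 days after the start; 8 ÷ 3 = 2 remainder 2; since the remainder is 2, round up to i = 3. First occurrence in the window: #4 on 21 January 2057 (3×3 = 9 days in).
10 March 2057 is 57 days after the start; 57 ÷ 3 = 19 remainder 0. Last occurrence in the window: #20 on 10 March 2057.
Occurrences #4 through #20: 17 in total.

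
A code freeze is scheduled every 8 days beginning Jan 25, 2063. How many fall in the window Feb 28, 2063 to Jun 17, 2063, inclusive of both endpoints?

13

Occurrences land 8·i days after Jan 25, 2063 for i = 0, 1, 2, …
Feb 28, 2063 is 34 days after the start; 34 ÷ 8 = 4 remainder 2; since the remainder is 2, round up to i = 5. First occurrence in the window: #6 on Mar 6, 2063 (5×8 = 40 days in).
Jun 17, 2063 is 143 days after the start; 143 ÷ 8 = 17 remainder 7. Last occurrence in the window: #18 on Jun 10, 2063.
Occurrences #6 through #18: 13 in total.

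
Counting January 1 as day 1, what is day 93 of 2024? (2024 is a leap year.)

Jan has 31 days (93 − 31 = 62 remain).
Feb has 29 days (62 − 29 = 33 remain).
Mar has 31 days (33 − 31 = 2 remain).
2 into Apr → Apr 2.

Apr 2, 2024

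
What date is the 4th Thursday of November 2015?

26 November 2015

The first Thursday of November 2015 is November 5.
The 4th Thursday is 3 weeks later: 5 + 21 = 26.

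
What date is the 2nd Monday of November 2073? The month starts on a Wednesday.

November 13, 2073

November 2073 begins on a Wednesday, so the first Monday is November 6 (5 days later).
The 2nd Monday is 1 weeks later: 6 + 7 = 13.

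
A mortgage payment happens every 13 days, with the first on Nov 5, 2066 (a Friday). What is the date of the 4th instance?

The 4th occurrence is 3 intervals after the first: 3 × 13 = 39 days after Nov 5, 2066.
Nov has 30 days — 25 days to the end of Nov leaves 14.
14 days into Dec → Dec 14, 2066.

Dec 14, 2066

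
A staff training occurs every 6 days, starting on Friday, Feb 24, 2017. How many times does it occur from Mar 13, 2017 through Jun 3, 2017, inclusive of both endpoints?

14

Occurrences land 6·i days after Feb 24, 2017 for i = 0, 1, 2, …
Mar 13, 2017 is 17 days after the start; 17 ÷ 6 = 2 remainder 5; since the remainder is 5, round up to i = 3. First occurrence in the window: #4 on Mar 14, 2017 (3×6 = 18 days in).
Jun 3, 2017 is 99 days after the start; 99 ÷ 6 = 16 remainder 3. Last occurrence in the window: #17 on May 31, 2017.
Occurrences #4 through #17: 14 in total.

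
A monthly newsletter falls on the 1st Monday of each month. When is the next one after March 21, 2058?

March 2058 starts on a Friday, so its 1st Monday is March 4, 2058 (3 days in).
That is not after March 21, 2058, so look at April 2058.
April 2058 starts on a Monday, so its 1st Monday is April 1, 2058.

April 1, 2058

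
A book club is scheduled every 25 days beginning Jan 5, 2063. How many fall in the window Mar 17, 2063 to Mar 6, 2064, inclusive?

15

Occurrences land 25·i days after Jan 5, 2063 for i = 0, 1, 2, …
Mar 17, 2063 is 71 days after the start; 71 ÷ 25 = 2 remainder 21; since the remainder is 21, round up to i = 3. First occurrence in the window: #4 on Mar 21, 2063 (3×25 = 75 days in).
Mar 6, 2064 is 426 days after the start; 426 ÷ 25 = 17 remainder 1. Last occurrence in the window: #18 on Mar 5, 2064.
Occurrences #4 through #18: 15 in total.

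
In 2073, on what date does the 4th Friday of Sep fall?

Sep 22, 2073

The first Friday of Sep 2073 is Sep 1.
The 4th Friday is 3 weeks later: 1 + 21 = 22.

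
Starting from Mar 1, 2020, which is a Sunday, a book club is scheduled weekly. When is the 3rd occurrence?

The 3rd occurrence is 2 intervals after the first: 2 × 7 = 14 days after Mar 1, 2020.
14 days later is Mar 15, 2020.

Mar 15, 2020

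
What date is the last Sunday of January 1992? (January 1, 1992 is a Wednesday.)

January 1992 begins on a Wednesday, so the first Sunday is January 5 (4 days later).
January 1992 has 31 days. Adding weeks: 5, 12, 19, 26 — the last one ≤ 31 is the 26th.

1992-01-26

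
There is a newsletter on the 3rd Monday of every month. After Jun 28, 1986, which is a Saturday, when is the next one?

Jul 21, 1986

Jun 1986 starts on a Sunday; its first Monday is the 2nd, so the 3rd Monday is the 16th — Jun 16, 1986.
That is not after Jun 28, 1986, so look at Jul 1986.
Jul 1986 starts on a Tuesday; its first Monday is the 7th, so the 3rd Monday is the 21st — Jul 21, 1986.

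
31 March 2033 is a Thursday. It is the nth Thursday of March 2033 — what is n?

Day 31 falls in week ⌈31/7⌉ of the month.
Days 1–7 hold the 1st Thursday, 8–14 the 2nd, 15–21 the 3rd, 22–28 the 4th, 29–31 the 5th.
31 is in the range for the 5th.

5th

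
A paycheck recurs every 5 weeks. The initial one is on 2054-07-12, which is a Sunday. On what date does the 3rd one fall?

2054-09-20

The 3rd occurrence is 2 intervals after the first: 2 × 35 = 70 days after 2054-07-12.
July has 31 days — 19 days to the end of July leaves 51.
August has 31 days (20 left).
20 days into September → 2054-09-20.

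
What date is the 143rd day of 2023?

January has 31 days (143 − 31 = 112 remain).
February has 28 days (112 − 28 = 84 remain).
March has 31 days (84 − 31 = 53 remain).
April has 30 days (53 − 30 = 23 remain).
23 into May → May 23.

2023-05-23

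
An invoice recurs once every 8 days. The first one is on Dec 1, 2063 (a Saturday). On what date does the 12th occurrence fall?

The 12th occurrence is 11 intervals after the first: 11 × 8 = 88 days after Dec 1, 2063.
Dec has 31 days — 30 days to the end of Dec leaves 58.
Jan has 31 days (27 left).
27 days into Feb → Feb 27, 2064.

Feb 27, 2064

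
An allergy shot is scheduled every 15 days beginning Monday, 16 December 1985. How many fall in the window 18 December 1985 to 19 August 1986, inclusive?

Occurrences land 15·i days after 16 December 1985 for i = 0, 1, 2, …
18 December 1985 is 2 days after the start; 2 ÷ 15 = 0 remainder 2; since the remainder is 2, round up to i = 1. First occurrence in the window: #2 on 31 December 1985 (1×15 = 15 days in).
19 August 1986 is 246 days after the start; 246 ÷ 15 = 16 remainder 6. Last occurrence in the window: #17 on 13 August 1986.
Occurrences #2 through #17: 16 in total.

16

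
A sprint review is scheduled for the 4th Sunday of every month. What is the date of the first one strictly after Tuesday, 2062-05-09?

May 2062 starts on a Monday; its first Sunday is the 7th, so the 4th Sunday is the 28th — 2062-05-28.
2062-05-28 is after 2062-05-09, so that is the next one.

2062-05-28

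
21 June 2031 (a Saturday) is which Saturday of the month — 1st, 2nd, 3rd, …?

Day 21 falls in week ⌈21/7⌉ of the month.
Days 1–7 hold the 1st Saturday, 8–14 the 2nd, 15–21 the 3rd, 22–28 the 4th, 29–31 the 5th.
21 is in the range for the 3rd.

3rd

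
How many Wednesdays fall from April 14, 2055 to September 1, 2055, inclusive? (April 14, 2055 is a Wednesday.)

21

April 14, 2055 is a Wednesday; the first Wednesday on or after it is April 14, 2055.
From April 14, 2055 to September 1, 2055: 16 + 31 + 30 + 31 + 31 + 1 = 140 days (rest of April, May, June, July, August, September).
140 ÷ 7 = 20 full weeks with remainder 0, so 20 more Wednesdays after the first → 21.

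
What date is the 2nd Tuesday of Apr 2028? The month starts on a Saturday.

Apr 2028 begins on a Saturday, so the first Tuesday is Apr 4 (3 days later).
The 2nd Tuesday is 1 weeks later: 4 + 7 = 11.

Apr 11, 2028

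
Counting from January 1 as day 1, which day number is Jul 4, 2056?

Days in months before Jul: 31 + 29 + 31 + 30 + 31 + 30 = 182.
Plus 4 days into Jul → day 186.

186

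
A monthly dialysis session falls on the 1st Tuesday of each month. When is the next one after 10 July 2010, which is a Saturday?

3 August 2010

July 2010 starts on a Thursday, so its 1st Tuesday is 6 July 2010 (5 days in).
That is not after 10 July 2010, so look at August 2010.
August 2010 starts on a Sunday, so its 1st Tuesday is 3 August 2010 (2 days in).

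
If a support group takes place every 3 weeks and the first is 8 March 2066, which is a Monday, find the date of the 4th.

10 May 2066

The 4th occurrence is 3 intervals after the first: 3 × 21 = 63 days after 8 March 2066.
March has 31 days — 23 days to the end of March leaves 40.
April has 30 days (10 left).
10 days into May → 10 May 2066.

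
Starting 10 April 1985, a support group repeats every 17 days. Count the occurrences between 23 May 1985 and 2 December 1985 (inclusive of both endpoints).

Occurrences land 17·i days after 10 April 1985 for i = 0, 1, 2, …
23 May 1985 is 43 days after the start; 43 ÷ 17 = 2 remainder 9; since the remainder is 9, round up to i = 3. First occurrence in the window: #4 on 31 May 1985 (3×17 = 51 days in).
2 December 1985 is 236 days after the start; 236 ÷ 17 = 13 remainder 15. Last occurrence in the window: #14 on 17 November 1985.
Occurrences #4 through #14: 11 in total.

11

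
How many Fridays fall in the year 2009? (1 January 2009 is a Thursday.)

1 January 2009 is a Thursday; the first Friday on or after it is 2 January 2009 (1 day later).
From 2 January 2009 to 31 December 2009: 29 + 28 + 31 + 30 + 31 + 30 + 31 + 31 + 30 + 31 + 30 + 31 = 363 days (rest of January, February, March, April, May, June, July, August, September, October, November, December).
363 ÷ 7 = 51 full weeks with remainder 6, so 51 more Fridays after the first → 52.

52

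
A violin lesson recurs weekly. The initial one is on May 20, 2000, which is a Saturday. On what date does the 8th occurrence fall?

Jul 8, 2000

The 8th occurrence is 7 intervals after the first: 7 × 7 = 49 days after May 20, 2000.
May has 31 days — 11 days to the end of May leaves 38.
Jun has 30 days (8 left).
8 days into Jul → Jul 8, 2000.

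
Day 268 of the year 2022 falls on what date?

Sep 25, 2022

Jan has 31 days (268 − 31 = 237 remain).
Feb has 28 days (237 − 28 = 209 remain).
Mar has 31 days (209 − 31 = 178 remain).
Apr has 30 days (178 − 30 = 148 remain).
May has 31 days (148 − 31 = 117 remain).
Jun has 30 days (117 − 30 = 87 remain).
Jul has 31 days (87 − 31 = 56 remain).
Aug has 31 days (56 − 31 = 25 remain).
25 into Sep → Sep 25.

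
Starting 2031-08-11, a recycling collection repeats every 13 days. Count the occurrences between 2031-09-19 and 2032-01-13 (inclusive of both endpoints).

Occurrences land 13·i days after 2031-08-11 for i = 0, 1, 2, …
2031-09-19 is 39 days after the start; 39 ÷ 13 = 3 remainder 0. First occurrence in the window: #4 on 2031-09-19 (3×13 = 39 days in).
2032-01-13 is 155 days after the start; 155 ÷ 13 = 11 remainder 12. Last occurrence in the window: #12 on 2032-01-01.
Occurrences #4 through #12: 9 in total.

9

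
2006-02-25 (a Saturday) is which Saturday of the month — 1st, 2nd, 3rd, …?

Day 25 falls in week ⌈25/7⌉ of the month.
Days 1–7 hold the 1st Saturday, 8–14 the 2nd, 15–21 the 3rd, 22–28 the 4th, 29–31 the 5th.
25 is in the range for the 4th.

4th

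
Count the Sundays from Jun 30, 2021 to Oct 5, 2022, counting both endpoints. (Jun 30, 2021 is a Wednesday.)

Jun 30, 2021 is a Wednesday; the first Sunday on or after it is Jul 4, 2021 (4 days later).
From Jul 4, 2021 to Oct 5, 2022: 180 + 278 = 458 days (rest of 2021, to Oct 5, 2022 in 2022).
458 ÷ 7 = 65 full weeks with remainder 3, so 65 more Sundays after the first → 66.

66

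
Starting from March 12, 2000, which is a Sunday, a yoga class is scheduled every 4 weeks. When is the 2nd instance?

April 9, 2000

The 2nd occurrence is 1 interval after the first: 1 × 28 = 28 days after March 12, 2000.
March has 31 days — 19 days to the end of March leaves 9.
9 days into April → April 9, 2000.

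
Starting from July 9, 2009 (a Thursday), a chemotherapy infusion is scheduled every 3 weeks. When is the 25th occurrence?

The 25th occurrence is 24 intervals after the first: 24 × 21 = 504 days after July 9, 2009.
July has 31 days — 22 days to the end of July leaves 482.
From end of July to end of 2009 is 153 days (329 left).
January has 31 days (298 left).
February has 28 days (270 left).
March has 31 days (239 left).
April has 30 days (209 left).
May has 31 days (178 left).
June has 30 days (148 left).
July has 31 days (117 left).
August has 31 days (86 left).
September has 30 days (56 left).
October has 31 days (25 left).
25 days into November → November 25, 2010.

November 25, 2010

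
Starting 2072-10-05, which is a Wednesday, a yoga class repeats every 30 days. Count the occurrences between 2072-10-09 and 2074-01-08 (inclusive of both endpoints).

15

Occurrences land 30·i days after 2072-10-05 for i = 0, 1, 2, …
2072-10-09 is 4 days after the start; 4 ÷ 30 = 0 remainder 4; since the remainder is 4, round up to i = 1. First occurrence in the window: #2 on 2072-11-04 (1×30 = 30 days in).
2074-01-08 is 460 days after the start; 460 ÷ 30 = 15 remainder 10. Last occurrence in the window: #16 on 2073-12-29.
Occurrences #2 through #16: 15 in total.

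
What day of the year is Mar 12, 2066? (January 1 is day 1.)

71

Days in months before Mar: 31 + 28 = 59.
Plus 12 days into Mar → day 71.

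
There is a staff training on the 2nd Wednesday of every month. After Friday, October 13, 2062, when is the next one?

November 8, 2062

October 2062 starts on a Sunday; its first Wednesday is the 4th, so the 2nd Wednesday is the 11th — October 11, 2062.
That is not after October 13, 2062, so look at November 2062.
November 2062 starts on a Wednesday; its first Wednesday is the 1st, so the 2nd Wednesday is the 8th — November 8, 2062.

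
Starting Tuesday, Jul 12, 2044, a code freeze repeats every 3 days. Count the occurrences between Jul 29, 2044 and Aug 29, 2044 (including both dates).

11

Occurrences land 3·i days after Jul 12, 2044 for i = 0, 1, 2, …
Jul 29, 2044 is 17 days after the start; 17 ÷ 3 = 5 remainder 2; since the remainder is 2, round up to i = 6. First occurrence in the window: #7 on Jul 30, 2044 (6×3 = 18 days in).
Aug 29, 2044 is 48 days after the start; 48 ÷ 3 = 16 remainder 0. Last occurrence in the window: #17 on Aug 29, 2044.
Occurrences #7 through #17: 11 in total.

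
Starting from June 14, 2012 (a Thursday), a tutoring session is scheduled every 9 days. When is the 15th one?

The 15th occurrence is 14 intervals after the first: 14 × 9 = 126 days after June 14, 2012.
June has 30 days — 16 days to the end of June leaves 110.
July has 31 days (79 left).
August has 31 days (48 left).
September has 30 days (18 left).
18 days into October → October 18, 2012.

October 18, 2012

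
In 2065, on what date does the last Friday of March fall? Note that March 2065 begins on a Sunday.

March 2065 begins on a Sunday, so the first Friday is March 6 (5 days later).
March 2065 has 31 days. Adding weeks: 6, 13, 20, 27 — the last one ≤ 31 is the 27th.

27 March 2065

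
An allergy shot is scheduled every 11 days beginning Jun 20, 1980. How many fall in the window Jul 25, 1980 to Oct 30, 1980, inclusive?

Occurrences land 11·i days after Jun 20, 1980 for i = 0, 1, 2, …
Jul 25, 1980 is 35 days after the start; 35 ÷ 11 = 3 remainder 2; since the remainder is 2, round up to i = 4. First occurrence in the window: #5 on Aug 3, 1980 (4×11 = 44 days in).
Oct 30, 1980 is 132 days after the start; 132 ÷ 11 = 12 remainder 0. Last occurrence in the window: #13 on Oct 30, 1980.
Occurrences #5 through #13: 9 in total.

9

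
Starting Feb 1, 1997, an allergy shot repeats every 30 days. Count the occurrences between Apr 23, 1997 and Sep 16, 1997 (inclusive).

Occurrences land 30·i days after Feb 1, 1997 for i = 0, 1, 2, …
Apr 23, 1997 is 81 days after the start; 81 ÷ 30 = 2 remainder 21; since the remainder is 21, round up to i = 3. First occurrence in the window: #4 on May 2, 1997 (3×30 = 90 days in).
Sep 16, 1997 is 227 days after the start; 227 ÷ 30 = 7 remainder 17. Last occurrence in the window: #8 on Aug 30, 1997.
Occurrences #4 through #8: 5 in total.

5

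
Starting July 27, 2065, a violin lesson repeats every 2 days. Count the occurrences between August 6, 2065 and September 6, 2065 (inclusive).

16

Occurrences land 2·i days after July 27, 2065 for i = 0, 1, 2, …
August 6, 2065 is 10 days after the start; 10 ÷ 2 = 5 remainder 0. First occurrence in the window: #6 on August 6, 2065 (5×2 = 10 days in).
September 6, 2065 is 41 days after the start; 41 ÷ 2 = 20 remainder 1. Last occurrence in the window: #21 on September 5, 2065.
Occurrences #6 through #21: 16 in total.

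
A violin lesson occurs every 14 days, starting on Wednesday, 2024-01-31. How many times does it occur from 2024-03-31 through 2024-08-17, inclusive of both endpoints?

10

Occurrences land 14·i days after 2024-01-31 for i = 0, 1, 2, …
2024-03-31 is 60 days after the start; 60 ÷ 14 = 4 remainder 4; since the remainder is 4, round up to i = 5. First occurrence in the window: #6 on 2024-04-10 (5×14 = 70 days in).
2024-08-17 is 199 days after the start; 199 ÷ 14 = 14 remainder 3. Last occurrence in the window: #15 on 2024-08-14.
Occurrences #6 through #15: 10 in total.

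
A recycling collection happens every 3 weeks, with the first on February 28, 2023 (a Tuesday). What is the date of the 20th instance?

April 2, 2024

The 20th occurrence is 19 intervals after the first: 19 × 21 = 399 days after February 28, 2023.
February has 28 days — 0 days to the end of February leaves 399.
March has 31 days (368 left).
April has 30 days (338 left).
May has 31 days (307 left).
June has 30 days (277 left).
July has 31 days (246 left).
August has 31 days (215 left).
September has 30 days (185 left).
October has 31 days (154 left).
November has 30 days (124 left).
December has 31 days (93 left).
January has 31 days (62 left).
February has 29 days (33 left).
March has 31 days (2 left).
2 days into April → April 2, 2024.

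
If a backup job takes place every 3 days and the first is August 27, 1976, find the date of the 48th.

The 48th occurrence is 47 intervals after the first: 47 × 3 = 141 days after August 27, 1976.
August has 31 days — 4 days to the end of August leaves 137.
September has 30 days (107 left).
October has 31 days (76 left).
November has 30 days (46 left).
December has 31 days (15 left).
15 days into January → January 15, 1977.

January 15, 1977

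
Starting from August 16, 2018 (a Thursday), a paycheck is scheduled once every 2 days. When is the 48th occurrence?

November 18, 2018

The 48th occurrence is 47 intervals after the first: 47 × 2 = 94 days after August 16, 2018.
August has 31 days — 15 days to the end of August leaves 79.
September has 30 days (49 left).
October has 31 days (18 left).
18 days into November → November 18, 2018.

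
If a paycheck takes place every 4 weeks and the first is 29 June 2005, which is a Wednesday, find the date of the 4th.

The 4th occurrence is 3 intervals after the first: 3 × 28 = 84 days after 29 June 2005.
June has 30 days — 1 day to the end of June leaves 83.
July has 31 days (52 left).
August has 31 days (21 left).
21 days into September → 21 September 2005.

21 September 2005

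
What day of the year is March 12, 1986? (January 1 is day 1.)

71

Days in months before March: 31 + 28 = 59.
Plus 12 days into March → day 71.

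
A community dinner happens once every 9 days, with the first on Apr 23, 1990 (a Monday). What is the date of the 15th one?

Aug 27, 1990

The 15th occurrence is 14 intervals after the first: 14 × 9 = 126 days after Apr 23, 1990.
Apr has 30 days — 7 days to the end of Apr leaves 119.
May has 31 days (88 left).
Jun has 30 days (58 left).
Jul has 31 days (27 left).
27 days into Aug → Aug 27, 1990.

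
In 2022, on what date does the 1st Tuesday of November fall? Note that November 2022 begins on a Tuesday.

November 1, 2022

November 2022 begins on a Tuesday, so the first Tuesday is November 1.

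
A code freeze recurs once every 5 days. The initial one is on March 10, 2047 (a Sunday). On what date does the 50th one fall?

November 10, 2047

The 50th occurrence is 49 intervals after the first: 49 × 5 = 245 days after March 10, 2047.
March has 31 days — 21 days to the end of March leaves 224.
April has 30 days (194 left).
May has 31 days (163 left).
June has 30 days (133 left).
July has 31 days (102 left).
August has 31 days (71 left).
September has 30 days (41 left).
October has 31 days (10 left).
10 days into November → November 10, 2047.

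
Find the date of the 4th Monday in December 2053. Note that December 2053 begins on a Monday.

December 2053 begins on a Monday, so the first Monday is December 1.
The 4th Monday is 3 weeks later: 1 + 21 = 22.

December 22, 2053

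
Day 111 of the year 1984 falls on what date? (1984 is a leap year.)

20 April 1984

January has 31 days (111 − 31 = 80 remain).
February has 29 days (80 − 29 = 51 remain).
March has 31 days (51 − 31 = 20 remain).
20 into April → April 20.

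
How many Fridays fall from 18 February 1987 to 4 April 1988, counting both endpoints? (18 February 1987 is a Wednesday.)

18 February 1987 is a Wednesday; the first Friday on or after it is 20 February 1987 (2 days later).
From 20 February 1987 to 4 April 1988: 314 + 95 = 409 days (rest of 1987, to 4 April 1988 in 1988).
409 ÷ 7 = 58 full weeks with remainder 3, so 58 more Fridays after the first → 59.

59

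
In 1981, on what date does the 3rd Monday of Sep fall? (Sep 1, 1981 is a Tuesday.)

Sep 1981 begins on a Tuesday, so the first Monday is Sep 7 (6 days later).
The 3rd Monday is 2 weeks later: 7 + 14 = 21.

Sep 21, 1981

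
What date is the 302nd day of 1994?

1994-10-29

January has 31 days (302 − 31 = 271 remain).
February has 28 days (271 − 28 = 243 remain).
March has 31 days (243 − 31 = 212 remain).
April has 30 days (212 − 30 = 182 remain).
May has 31 days (182 − 31 = 151 remain).
June has 30 days (151 − 30 = 121 remain).
July has 31 days (121 − 31 = 90 remain).
August has 31 days (90 − 31 = 59 remain).
September has 30 days (59 − 30 = 29 remain).
29 into October → October 29.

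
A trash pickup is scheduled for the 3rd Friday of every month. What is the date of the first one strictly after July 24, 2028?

July 2028 starts on a Saturday; its first Friday is the 7th, so the 3rd Friday is the 21st — July 21, 2028.
That is not after July 24, 2028, so look at August 2028.
August 2028 starts on a Tuesday; its first Friday is the 4th, so the 3rd Friday is the 18th — August 18, 2028.

August 18, 2028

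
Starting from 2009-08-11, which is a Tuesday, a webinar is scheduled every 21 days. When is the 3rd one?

The 3rd occurrence is 2 intervals after the first: 2 × 21 = 42 days after 2009-08-11.
August has 31 days — 20 days to the end of August leaves 22.
22 days into September → 2009-09-22.

2009-09-22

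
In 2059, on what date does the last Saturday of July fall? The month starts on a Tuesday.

2059-07-26

July 2059 begins on a Tuesday, so the first Saturday is July 5 (4 days later).
July 2059 has 31 days. Adding weeks: 5, 12, 19, 26 — the last one ≤ 31 is the 26th.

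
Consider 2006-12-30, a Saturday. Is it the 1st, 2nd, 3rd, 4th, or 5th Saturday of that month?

Day 30 falls in week ⌈30/7⌉ of the month.
Days 1–7 hold the 1st Saturday, 8–14 the 2nd, 15–21 the 3rd, 22–28 the 4th, 29–31 the 5th.
30 is in the range for the 5th.

5th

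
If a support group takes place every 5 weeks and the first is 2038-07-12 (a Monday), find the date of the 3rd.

The 3rd occurrence is 2 intervals after the first: 2 × 35 = 70 days after 2038-07-12.
July has 31 days — 19 days to the end of July leaves 51.
August has 31 days (20 left).
20 days into September → 2038-09-20.

2038-09-20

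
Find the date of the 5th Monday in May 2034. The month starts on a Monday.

May 29, 2034

May 2034 begins on a Monday, so the first Monday is May 1.
The 5th Monday is 4 weeks later: 1 + 28 = 29.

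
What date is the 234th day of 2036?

2036-08-21

January has 31 days (234 − 31 = 203 remain).
February has 29 days (203 − 29 = 174 remain).
March has 31 days (174 − 31 = 143 remain).
April has 30 days (143 − 30 = 113 remain).
May has 31 days (113 − 31 = 82 remain).
June has 30 days (82 − 30 = 52 remain).
July has 31 days (52 − 31 = 21 remain).
21 into August → August 21.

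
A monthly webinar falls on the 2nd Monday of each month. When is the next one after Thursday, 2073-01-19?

2073-02-13

January 2073 starts on a Sunday; its first Monday is the 2nd, so the 2nd Monday is the 9th — 2073-01-09.
That is not after 2073-01-19, so look at February 2073.
February 2073 starts on a Wednesday; its first Monday is the 6th, so the 2nd Monday is the 13th — 2073-02-13.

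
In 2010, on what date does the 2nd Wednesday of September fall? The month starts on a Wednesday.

2010-09-08

September 2010 begins on a Wednesday, so the first Wednesday is September 1.
The 2nd Wednesday is 1 weeks later: 1 + 7 = 8.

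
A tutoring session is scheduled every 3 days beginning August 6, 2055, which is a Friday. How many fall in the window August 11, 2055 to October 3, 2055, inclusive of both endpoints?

18

Occurrences land 3·i days after August 6, 2055 for i = 0, 1, 2, …
August 11, 2055 is 5 days after the start; 5 ÷ 3 = 1 remainder 2; since the remainder is 2, round up to i = 2. First occurrence in the window: #3 on August 12, 2055 (2×3 = 6 days in).
October 3, 2055 is 58 days after the start; 58 ÷ 3 = 19 remainder 1. Last occurrence in the window: #20 on October 2, 2055.
Occurrences #3 through #20: 18 in total.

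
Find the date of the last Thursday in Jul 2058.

Jul 25, 2058

The first Thursday of Jul 2058 is Jul 4.
Jul 2058 has 31 days. Adding weeks: 4, 11, 18, 25 — the last one ≤ 31 is the 25th.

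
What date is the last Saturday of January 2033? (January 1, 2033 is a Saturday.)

29 January 2033

January 2033 begins on a Saturday, so the first Saturday is January 1.
January 2033 has 31 days. Adding weeks: 1, 8, 15, 22, 29 — the last one ≤ 31 is the 29th.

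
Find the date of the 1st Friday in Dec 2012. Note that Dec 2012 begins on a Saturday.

Dec 7, 2012

Dec 2012 begins on a Saturday, so the first Friday is Dec 7 (6 days later).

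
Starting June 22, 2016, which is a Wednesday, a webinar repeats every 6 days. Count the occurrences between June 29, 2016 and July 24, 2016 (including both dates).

Occurrences land 6·i days after June 22, 2016 for i = 0, 1, 2, …
June 29, 2016 is 7 days after the start; 7 ÷ 6 = 1 remainder 1; since the remainder is 1, round up to i = 2. First occurrence in the window: #3 on July 4, 2016 (2×6 = 12 days in).
July 24, 2016 is 32 days after the start; 32 ÷ 6 = 5 remainder 2. Last occurrence in the window: #6 on July 22, 2016.
Occurrences #3 through #6: 4 in total.

4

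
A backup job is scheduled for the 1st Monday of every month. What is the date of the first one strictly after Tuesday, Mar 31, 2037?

Apr 6, 2037

Mar 2037 starts on a Sunday, so its 1st Monday is Mar 2, 2037 (1 day in).
That is not after Mar 31, 2037, so look at Apr 2037.
Apr 2037 starts on a Wednesday, so its 1st Monday is Apr 6, 2037 (5 days in).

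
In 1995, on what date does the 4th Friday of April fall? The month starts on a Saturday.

April 28, 1995

April 1995 begins on a Saturday, so the first Friday is April 7 (6 days later).
The 4th Friday is 3 weeks later: 7 + 21 = 28.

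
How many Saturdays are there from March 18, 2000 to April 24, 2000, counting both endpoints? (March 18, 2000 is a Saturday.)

6

March 18, 2000 is a Saturday; the first Saturday on or after it is March 18, 2000.
From March 18, 2000 to April 24, 2000: 13 + 24 = 37 days (rest of March, April).
37 ÷ 7 = 5 full weeks with remainder 2, so 5 more Saturdays after the first → 6.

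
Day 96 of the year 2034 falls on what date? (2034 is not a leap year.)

2034-04-06

January has 31 days (96 − 31 = 65 remain).
February has 28 days (65 − 28 = 37 remain).
March has 31 days (37 − 31 = 6 remain).
6 into April → April 6.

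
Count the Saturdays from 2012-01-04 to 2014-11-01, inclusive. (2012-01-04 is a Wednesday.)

148

2012-01-04 is a Wednesday; the first Saturday on or after it is 2012-01-07 (3 days later).
From 2012-01-07 to 2014-11-01: 359 + 365 + 305 = 1029 days (rest of 2012, 2013, to 2014-11-01 in 2014).
1029 ÷ 7 = 147 full weeks with remainder 0, so 147 more Saturdays after the first → 148.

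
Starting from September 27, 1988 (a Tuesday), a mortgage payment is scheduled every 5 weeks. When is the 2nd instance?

The 2nd occurrence is 1 interval after the first: 1 × 35 = 35 days after September 27, 1988.
September has 30 days — 3 days to the end of September leaves 32.
October has 31 days (1 left).
1 day into November → November 1, 1988.

November 1, 1988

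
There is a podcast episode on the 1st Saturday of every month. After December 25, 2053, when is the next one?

December 2053 starts on a Monday, so its 1st Saturday is December 6, 2053 (5 days in).
That is not after December 25, 2053, so look at January 2054.
January 2054 starts on a Thursday, so its 1st Saturday is January 3, 2054 (2 days in).

January 3, 2054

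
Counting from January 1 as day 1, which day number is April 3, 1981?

Days in months before April: 31 + 28 + 31 = 90.
Plus 3 days into April → day 93.

93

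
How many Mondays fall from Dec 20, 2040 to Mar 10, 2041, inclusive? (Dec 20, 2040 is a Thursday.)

Dec 20, 2040 is a Thursday; the first Monday on or after it is Dec 24, 2040 (4 days later).
From Dec 24, 2040 to Mar 10, 2041: 7 + 31 + 28 + 10 = 76 days (rest of Dec, Jan, Feb, Mar).
76 ÷ 7 = 10 full weeks with remainder 6, so 10 more Mondays after the first → 11.

11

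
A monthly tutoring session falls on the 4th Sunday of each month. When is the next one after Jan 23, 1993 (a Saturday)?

Jan 1993 starts on a Friday; its first Sunday is the 3rd, so the 4th Sunday is the 24th — Jan 24, 1993.
Jan 24, 1993 is after Jan 23, 1993, so that is the next one.

Jan 24, 1993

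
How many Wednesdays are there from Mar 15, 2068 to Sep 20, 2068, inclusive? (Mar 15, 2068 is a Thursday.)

27

Mar 15, 2068 is a Thursday; the first Wednesday on or after it is Mar 21, 2068 (6 days later).
From Mar 21, 2068 to Sep 20, 2068: 10 + 30 + 31 + 30 + 31 + 31 + 20 = 183 days (rest of Mar, Apr, May, Jun, Jul, Aug, Sep).
183 ÷ 7 = 26 full weeks with remainder 1, so 26 more Wednesdays after the first → 27.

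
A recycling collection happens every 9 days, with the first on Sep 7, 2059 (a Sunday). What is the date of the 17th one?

The 17th occurrence is 16 intervals after the first: 16 × 9 = 144 days after Sep 7, 2059.
Sep has 30 days — 23 days to the end of Sep leaves 121.
Oct has 31 days (90 left).
Nov has 30 days (60 left).
Dec has 31 days (29 left).
29 days into Jan → Jan 29, 2060.

Jan 29, 2060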